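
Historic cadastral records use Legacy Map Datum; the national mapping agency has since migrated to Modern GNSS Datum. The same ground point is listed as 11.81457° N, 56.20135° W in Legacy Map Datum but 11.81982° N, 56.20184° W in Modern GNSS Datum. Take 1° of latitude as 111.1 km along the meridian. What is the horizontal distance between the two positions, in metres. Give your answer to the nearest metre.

Δφ = 11.81982° − 11.81457° = +0.00525°; Δλ = -56.20184° − -56.20135° = -0.00049°.
ΔN = Δφ × 111100 = 583.3 m; ΔE = Δλ × 111100 × cos(11.81457°) = -0.00049 × 111100 × 0.978815 = -53.3 m.
Distance = √(ΔE² + ΔN²) = √((-53.3)² + 583.3²) = 585.7 m.

586 m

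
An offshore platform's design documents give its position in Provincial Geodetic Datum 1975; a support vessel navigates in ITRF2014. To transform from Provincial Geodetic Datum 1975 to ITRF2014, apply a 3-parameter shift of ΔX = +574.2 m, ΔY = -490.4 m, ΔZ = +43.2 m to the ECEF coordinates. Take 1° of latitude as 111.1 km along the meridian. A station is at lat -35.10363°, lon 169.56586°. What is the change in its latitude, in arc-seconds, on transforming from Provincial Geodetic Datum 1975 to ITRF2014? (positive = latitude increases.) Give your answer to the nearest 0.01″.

Δφ = -11.03″

sin φ = -0.575057, cos φ = 0.818113, sin λ = 0.181105, cos λ = -0.983464.
North component: ΔN = −sin φ cos λ·ΔX − sin φ sin λ·ΔY + cos φ·ΔZ = −(-0.575057)(-0.983464)(574.2) − (-0.575057)(0.181105)(-490.4) + (0.818113)(43.2) = -340.47 m.
1° of latitude spans 111100 m, so Δφ = -340.47 / 111100 × 3600 = -11.032″.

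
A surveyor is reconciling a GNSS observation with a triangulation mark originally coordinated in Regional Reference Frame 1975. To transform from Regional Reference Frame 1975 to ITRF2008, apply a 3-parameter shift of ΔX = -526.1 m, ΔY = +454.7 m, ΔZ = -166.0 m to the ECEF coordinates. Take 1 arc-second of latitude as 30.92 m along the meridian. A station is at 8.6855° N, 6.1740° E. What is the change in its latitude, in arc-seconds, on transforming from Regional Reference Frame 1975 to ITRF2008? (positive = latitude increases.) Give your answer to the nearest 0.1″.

Δφ = -3.0″

sin φ = 0.151011, cos φ = 0.988532, sin λ = 0.107548, cos λ = 0.994200.
North component: ΔN = −sin φ cos λ·ΔX − sin φ sin λ·ΔY + cos φ·ΔZ = −(0.151011)(0.994200)(-526.1) − (0.151011)(0.107548)(454.7) + (0.988532)(-166.0) = -92.50 m.
1° of latitude spans 3600 × 30.92 = 111312 m, so Δφ = -92.50 / 111312 × 3600 = -2.991″.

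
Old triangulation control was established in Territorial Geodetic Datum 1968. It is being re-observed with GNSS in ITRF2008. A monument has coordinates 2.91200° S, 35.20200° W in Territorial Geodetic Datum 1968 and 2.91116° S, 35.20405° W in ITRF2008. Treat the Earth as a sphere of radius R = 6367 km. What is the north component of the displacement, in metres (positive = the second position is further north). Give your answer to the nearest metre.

Δφ = -2.91116° − -2.91200° = +0.00084°; Δλ = -35.20405° − -35.20200° = -0.00205°.
1° along a meridian = πR/180 = 111125 m.
ΔN = Δφ × 111125 = 93.3 m; ΔE = Δλ × 111125 × cos(-2.91200°) = -0.00205 × 111125 × 0.998709 = -227.5 m.

ΔN = 93 m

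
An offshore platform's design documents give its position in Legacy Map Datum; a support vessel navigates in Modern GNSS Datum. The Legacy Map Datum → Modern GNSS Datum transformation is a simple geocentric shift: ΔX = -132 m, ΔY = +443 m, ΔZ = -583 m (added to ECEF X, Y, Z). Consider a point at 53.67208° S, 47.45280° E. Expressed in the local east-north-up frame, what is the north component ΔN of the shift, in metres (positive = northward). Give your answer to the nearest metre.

ΔN = -154 m

The local north axis is (−sin φ cos λ, −sin φ sin λ, cos φ), giving ΔN = -71.910 + 262.934 − 345.373 = -154.35 m.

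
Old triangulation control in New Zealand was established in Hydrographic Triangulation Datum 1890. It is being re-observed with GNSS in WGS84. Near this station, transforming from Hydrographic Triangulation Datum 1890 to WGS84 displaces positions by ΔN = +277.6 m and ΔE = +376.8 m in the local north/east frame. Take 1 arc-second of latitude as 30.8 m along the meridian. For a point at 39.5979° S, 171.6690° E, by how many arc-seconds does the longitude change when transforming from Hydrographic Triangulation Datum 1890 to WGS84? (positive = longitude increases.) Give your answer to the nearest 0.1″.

At latitude -39.5979°, cos φ = 0.770537.
1″ of longitude at this latitude = 30.80 × cos φ = 23.7325 m, so Δλ = 376.8 / 23.7325 = 15.877″.

Δλ = 15.9″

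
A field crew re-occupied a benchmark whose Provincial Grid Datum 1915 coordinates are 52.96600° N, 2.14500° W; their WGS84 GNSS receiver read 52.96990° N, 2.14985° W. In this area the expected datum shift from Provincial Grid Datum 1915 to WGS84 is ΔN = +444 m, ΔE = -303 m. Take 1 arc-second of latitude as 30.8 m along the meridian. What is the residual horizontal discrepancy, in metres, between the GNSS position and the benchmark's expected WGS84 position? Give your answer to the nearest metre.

24 m

Observed coordinate differences: Δφ = +0.00390°, Δλ = -0.00485°.
Converting to metres (1° lat = 110880 m, cos φ = 0.602289): observed ΔN = 432.4 m, observed ΔE = -323.9 m.
Subtracting the expected shift leaves a residual of 432.4 − (444) = -11.6 m north and -323.9 − (-303) = -20.9 m east.
Residual distance = √((-11.6)² + (-20.9)²) = 23.9 m.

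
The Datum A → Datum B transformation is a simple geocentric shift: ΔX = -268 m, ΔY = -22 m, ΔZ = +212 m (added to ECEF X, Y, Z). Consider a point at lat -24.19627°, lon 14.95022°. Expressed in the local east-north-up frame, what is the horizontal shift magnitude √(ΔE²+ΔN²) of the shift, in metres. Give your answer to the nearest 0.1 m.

97.5 m

At φ = -24.19627°, λ = 14.95022°: sin φ = -0.409864, cos φ = 0.912147, sin λ = 0.257980, cos λ = 0.966150.
ΔE = −sin λ·ΔX + cos λ·ΔY = −(0.257980)·(-268) + (0.966150)·(-22) = 47.88 m.
ΔN = −sin φ cos λ·ΔX − sin φ sin λ·ΔY + cos φ·ΔZ = −(-0.409864)(0.966150)(-268) − (-0.409864)(0.257980)(-22) + (0.912147)(212) = 84.92 m.
Horizontal magnitude = √(ΔE² + ΔN²) = √(47.88² + 84.92²) = 97.49 m.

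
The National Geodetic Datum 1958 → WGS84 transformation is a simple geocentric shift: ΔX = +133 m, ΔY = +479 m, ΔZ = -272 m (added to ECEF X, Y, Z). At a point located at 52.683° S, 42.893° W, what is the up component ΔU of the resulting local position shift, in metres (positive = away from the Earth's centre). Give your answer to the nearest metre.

ΔU = 78 m

The local up (radial) axis is (cos φ cos λ, cos φ sin λ, sin φ), giving ΔU = 59.070 − 197.643 + 216.320 = 77.75 m.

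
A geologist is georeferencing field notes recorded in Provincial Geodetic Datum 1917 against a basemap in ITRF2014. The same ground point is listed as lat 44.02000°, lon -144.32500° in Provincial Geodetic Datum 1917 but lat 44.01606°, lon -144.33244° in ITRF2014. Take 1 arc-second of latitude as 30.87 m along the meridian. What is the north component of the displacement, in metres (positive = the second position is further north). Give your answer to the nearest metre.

ΔN = -438 m

Δφ = 44.01606° − 44.02000° = -0.00394°; Δλ = -144.33244° − -144.32500° = -0.00744°.
1° of latitude = 3600 × 30.87 = 111132 m.
ΔN = Δφ × 111132 = -437.9 m; ΔE = Δλ × 111132 × cos(44.02000°) = -0.00744 × 111132 × 0.719097 = -594.6 m.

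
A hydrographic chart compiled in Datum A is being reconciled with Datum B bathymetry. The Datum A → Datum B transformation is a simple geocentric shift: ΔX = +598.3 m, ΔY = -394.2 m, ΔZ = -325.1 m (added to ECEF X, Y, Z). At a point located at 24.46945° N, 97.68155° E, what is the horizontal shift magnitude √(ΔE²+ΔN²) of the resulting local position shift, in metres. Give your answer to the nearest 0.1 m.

At φ = 24.46945°, λ = 97.68155°: sin φ = 0.414208, cos φ = 0.910182, sin λ = 0.991026, cos λ = -0.133667.
ΔE = −sin λ·ΔX + cos λ·ΔY = −(0.991026)·(598.3) + (-0.133667)·(-394.2) = -540.24 m.
ΔN = −sin φ cos λ·ΔX − sin φ sin λ·ΔY + cos φ·ΔZ = −(0.414208)(-0.133667)(598.3) − (0.414208)(0.991026)(-394.2) + (0.910182)(-325.1) = -100.96 m.
Horizontal magnitude = √(ΔE² + ΔN²) = √((-540.24)² + (-100.96)²) = 549.59 m.

549.6 m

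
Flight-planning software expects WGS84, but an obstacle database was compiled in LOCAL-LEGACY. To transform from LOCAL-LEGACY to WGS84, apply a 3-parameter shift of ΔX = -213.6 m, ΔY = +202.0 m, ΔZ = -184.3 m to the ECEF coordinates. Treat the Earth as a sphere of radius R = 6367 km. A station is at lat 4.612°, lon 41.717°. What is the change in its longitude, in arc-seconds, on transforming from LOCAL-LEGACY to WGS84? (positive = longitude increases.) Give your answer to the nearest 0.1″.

sin φ = 0.080408, cos φ = 0.996762, sin λ = 0.665452, cos λ = 0.746441.
East component: ΔE = −sin λ·ΔX + cos λ·ΔY = −(0.665452)(-213.6) + (0.746441)(202.0) = 292.92 m.
1° of latitude spans πR/180 = 111125 m; at latitude φ, 1° of longitude spans that × cos φ = 110765.3 m, so Δλ = 292.92 / 110765.3 × 3600 = 9.520″.

Δλ = 9.5″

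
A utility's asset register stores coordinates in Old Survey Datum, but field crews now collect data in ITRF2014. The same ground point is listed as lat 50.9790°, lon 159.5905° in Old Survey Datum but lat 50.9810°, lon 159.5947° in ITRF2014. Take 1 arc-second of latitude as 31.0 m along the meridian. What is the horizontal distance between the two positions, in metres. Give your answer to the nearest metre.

Δφ = 50.9810° − 50.9790° = +0.0020°; Δλ = 159.5947° − 159.5905° = +0.0042°.
1° of latitude = 3600 × 31.00 = 111600 m.
ΔN = Δφ × 111600 = 223.2 m; ΔE = Δλ × 111600 × cos(50.9790°) = +0.0042 × 111600 × 0.629605 = 295.1 m.
Distance = √(ΔE² + ΔN²) = √(295.1² + 223.2²) = 370.0 m.

370 m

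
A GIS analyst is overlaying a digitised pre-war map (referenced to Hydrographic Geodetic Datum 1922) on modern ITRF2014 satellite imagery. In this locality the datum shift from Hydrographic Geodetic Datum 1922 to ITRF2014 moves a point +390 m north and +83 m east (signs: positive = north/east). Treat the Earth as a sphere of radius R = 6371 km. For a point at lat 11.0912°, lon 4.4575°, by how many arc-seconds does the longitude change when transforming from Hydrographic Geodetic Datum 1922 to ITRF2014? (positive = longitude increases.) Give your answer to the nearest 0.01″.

At latitude 11.0912°, cos φ = 0.981322.
One radian of longitude at latitude φ spans R cos φ, so Δλ = ΔE / (R cos φ) = 83.0 / (6371000 × 0.981322) = 1.3276e-05 rad = 2.738″.

Δλ = 2.74″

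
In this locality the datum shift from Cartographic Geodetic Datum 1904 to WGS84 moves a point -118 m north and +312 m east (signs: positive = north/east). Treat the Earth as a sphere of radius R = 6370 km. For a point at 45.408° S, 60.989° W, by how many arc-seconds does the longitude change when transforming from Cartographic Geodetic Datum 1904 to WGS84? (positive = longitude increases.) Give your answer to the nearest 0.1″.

Δλ = 14.4″

At latitude -45.408°, cos φ = 0.702054.
One radian of longitude at latitude φ spans R cos φ, so Δλ = ΔE / (R cos φ) = 312.0 / (6370000 × 0.702054) = 6.9766e-05 rad = 14.390″.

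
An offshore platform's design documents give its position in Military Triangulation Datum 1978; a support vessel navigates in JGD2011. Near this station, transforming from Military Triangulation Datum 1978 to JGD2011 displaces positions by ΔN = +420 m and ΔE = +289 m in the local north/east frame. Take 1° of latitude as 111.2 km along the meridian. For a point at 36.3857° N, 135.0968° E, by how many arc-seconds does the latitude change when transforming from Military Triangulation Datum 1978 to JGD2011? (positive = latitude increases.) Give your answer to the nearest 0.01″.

1° of latitude = 111.2 km, so Δφ = 420.0 / 111200 = 0.0037770° = 13.597″.

Δφ = 13.60″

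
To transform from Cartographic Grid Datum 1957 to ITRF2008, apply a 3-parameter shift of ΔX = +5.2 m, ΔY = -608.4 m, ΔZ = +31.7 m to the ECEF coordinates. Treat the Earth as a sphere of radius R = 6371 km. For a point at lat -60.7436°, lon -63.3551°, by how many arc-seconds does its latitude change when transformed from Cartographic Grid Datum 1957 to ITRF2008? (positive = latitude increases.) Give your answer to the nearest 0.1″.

sin φ = -0.872441, cos φ = 0.488719, sin λ = -0.893803, cos λ = 0.448460.
North component: ΔN = −sin φ cos λ·ΔX − sin φ sin λ·ΔY + cos φ·ΔZ = −(-0.872441)(0.448460)(5.2) − (-0.872441)(-0.893803)(-608.4) + (0.488719)(31.7) = 491.95 m.
1° of latitude spans πR/180 = 111195 m, so Δφ = 491.95 / 111195 × 3600 = 15.927″.

Δφ = 15.9″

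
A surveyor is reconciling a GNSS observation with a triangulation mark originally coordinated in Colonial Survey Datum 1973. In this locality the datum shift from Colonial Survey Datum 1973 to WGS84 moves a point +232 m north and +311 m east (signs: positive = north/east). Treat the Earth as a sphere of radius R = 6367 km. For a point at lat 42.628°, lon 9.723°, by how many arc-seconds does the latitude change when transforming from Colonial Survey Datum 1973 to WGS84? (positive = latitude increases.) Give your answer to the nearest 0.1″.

Δφ = 7.5″

On a sphere of radius R, 1 rad of latitude = R, so Δφ = ΔN / R = 232.0 / 6367000 = 3.6438e-05 rad = 7.516″.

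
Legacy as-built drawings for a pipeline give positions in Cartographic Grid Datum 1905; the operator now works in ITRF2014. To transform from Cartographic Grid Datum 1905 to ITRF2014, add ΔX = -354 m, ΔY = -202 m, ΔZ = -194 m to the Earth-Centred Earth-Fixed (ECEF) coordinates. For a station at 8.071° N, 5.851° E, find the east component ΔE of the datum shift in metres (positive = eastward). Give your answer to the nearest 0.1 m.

At φ = 8.071°, λ = 5.851°: sin φ = 0.140400, cos φ = 0.990095, sin λ = 0.101942, cos λ = 0.994790.
ΔE = −sin λ·ΔX + cos λ·ΔY = −(0.101942)·(-354) + (0.994790)·(-202) = -164.86 m.

ΔE = -164.9 m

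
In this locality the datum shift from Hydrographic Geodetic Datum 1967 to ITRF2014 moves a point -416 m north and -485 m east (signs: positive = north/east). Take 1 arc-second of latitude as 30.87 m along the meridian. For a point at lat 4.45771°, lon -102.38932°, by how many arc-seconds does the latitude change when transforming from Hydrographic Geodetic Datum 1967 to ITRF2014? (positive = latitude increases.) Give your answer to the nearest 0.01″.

Δφ = -13.48″

1″ of latitude = 30.87 m, so Δφ = -416.0 / 30.87 = -13.476″.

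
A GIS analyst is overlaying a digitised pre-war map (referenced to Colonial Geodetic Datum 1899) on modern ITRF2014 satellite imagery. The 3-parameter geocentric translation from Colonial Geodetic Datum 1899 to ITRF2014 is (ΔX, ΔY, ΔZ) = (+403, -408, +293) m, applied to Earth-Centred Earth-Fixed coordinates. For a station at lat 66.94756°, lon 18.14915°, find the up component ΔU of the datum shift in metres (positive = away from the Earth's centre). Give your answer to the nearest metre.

The local up (radial) axis is (cos φ cos λ, cos φ sin λ, sin φ), giving ΔU = 149.953 − 49.765 + 269.603 = 369.79 m.

ΔU = 370 m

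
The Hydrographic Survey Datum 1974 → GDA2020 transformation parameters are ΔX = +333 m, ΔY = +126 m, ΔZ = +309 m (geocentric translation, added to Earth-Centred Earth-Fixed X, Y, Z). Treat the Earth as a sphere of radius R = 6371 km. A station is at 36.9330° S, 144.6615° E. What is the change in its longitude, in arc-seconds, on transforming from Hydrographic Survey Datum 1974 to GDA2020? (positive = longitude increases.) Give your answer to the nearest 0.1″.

sin φ = -0.600881, cos φ = 0.799339, sin λ = 0.578406, cos λ = -0.815749.
East component: ΔE = −sin λ·ΔX + cos λ·ΔY = −(0.578406)(333) + (-0.815749)(126) = -295.39 m.
1° of latitude spans πR/180 = 111195 m; at latitude φ, 1° of longitude spans that × cos φ = 88882.4 m, so Δλ = -295.39 / 88882.4 × 3600 = -11.964″.

Δλ = -12.0″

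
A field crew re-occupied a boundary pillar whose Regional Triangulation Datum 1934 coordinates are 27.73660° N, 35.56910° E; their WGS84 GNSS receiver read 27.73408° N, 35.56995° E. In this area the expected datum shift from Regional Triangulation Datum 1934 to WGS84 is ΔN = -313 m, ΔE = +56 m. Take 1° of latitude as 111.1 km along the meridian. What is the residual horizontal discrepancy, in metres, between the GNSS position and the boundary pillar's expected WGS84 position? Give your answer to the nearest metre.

Observed coordinate differences: Δφ = -0.00252°, Δλ = +0.00085°.
Converting to metres (1° lat = 111100 m, cos φ = 0.885097): observed ΔN = -280.0 m, observed ΔE = 83.6 m.
Subtracting the expected shift leaves a residual of -280.0 − (-313) = 33.0 m north and 83.6 − (56) = 27.6 m east.
Residual distance = √(33.0² + 27.6²) = 43.0 m.

43 m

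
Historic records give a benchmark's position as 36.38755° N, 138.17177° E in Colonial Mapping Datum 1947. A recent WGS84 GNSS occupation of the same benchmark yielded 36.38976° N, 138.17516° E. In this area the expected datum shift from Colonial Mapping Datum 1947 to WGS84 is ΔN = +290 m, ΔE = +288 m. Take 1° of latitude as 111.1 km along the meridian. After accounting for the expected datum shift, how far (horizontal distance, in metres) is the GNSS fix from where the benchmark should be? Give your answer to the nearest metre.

Observed coordinate differences: Δφ = +0.00221°, Δλ = +0.00339°.
Converting to metres (1° lat = 111100 m, cos φ = 0.805023): observed ΔN = 245.5 m, observed ΔE = 303.2 m.
Subtracting the expected shift leaves a residual of 245.5 − (290) = -44.5 m north and 303.2 − (288) = 15.2 m east.
Residual distance = √((-44.5)² + 15.2²) = 47.0 m.

47 m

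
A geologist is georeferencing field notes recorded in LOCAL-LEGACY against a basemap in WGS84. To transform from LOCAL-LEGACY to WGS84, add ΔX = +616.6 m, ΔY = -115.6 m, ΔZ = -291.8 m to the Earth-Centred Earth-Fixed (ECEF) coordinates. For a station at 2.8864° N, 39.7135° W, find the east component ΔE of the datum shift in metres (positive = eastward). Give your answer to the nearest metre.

ΔE = 305 m

The local east axis at (φ, λ) is (−sin λ, cos λ, 0), so ΔE = −sin(-39.7135°)·616.6 + cos(-39.7135°)·(-115.6) = 305.05 m.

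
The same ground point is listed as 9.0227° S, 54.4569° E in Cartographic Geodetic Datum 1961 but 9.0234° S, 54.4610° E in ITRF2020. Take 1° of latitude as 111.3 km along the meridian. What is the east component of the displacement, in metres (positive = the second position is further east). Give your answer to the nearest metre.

ΔE = 451 m

Δφ = -9.0234° − -9.0227° = -0.0007°; Δλ = 54.4610° − 54.4569° = +0.0041°.
ΔN = Δφ × 111300 = -77.9 m; ΔE = Δλ × 111300 × cos(-9.0227°) = +0.0041 × 111300 × 0.987626 = 450.7 m.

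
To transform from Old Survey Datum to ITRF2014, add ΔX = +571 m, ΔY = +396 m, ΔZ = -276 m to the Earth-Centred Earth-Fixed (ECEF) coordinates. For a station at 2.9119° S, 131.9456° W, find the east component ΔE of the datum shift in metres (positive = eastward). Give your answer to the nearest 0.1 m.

At φ = -2.9119°, λ = -131.9456°: sin φ = -0.050800, cos φ = 0.998709, sin λ = -0.743780, cos λ = -0.668425.
ΔE = −sin λ·ΔX + cos λ·ΔY = −(-0.743780)·(571) + (-0.668425)·(396) = 160.00 m.

ΔE = 160.0 m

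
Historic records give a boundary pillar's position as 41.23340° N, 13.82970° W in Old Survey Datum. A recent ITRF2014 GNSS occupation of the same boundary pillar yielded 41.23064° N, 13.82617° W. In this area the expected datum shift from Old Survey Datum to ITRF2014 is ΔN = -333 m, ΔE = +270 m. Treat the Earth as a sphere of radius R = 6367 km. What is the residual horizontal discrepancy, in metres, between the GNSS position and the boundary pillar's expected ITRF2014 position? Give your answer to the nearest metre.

Observed coordinate differences: Δφ = -0.00276°, Δλ = +0.00353°.
Converting to metres (1° lat = 111125 m, cos φ = 0.752031): observed ΔN = -306.7 m, observed ΔE = 295.0 m.
Subtracting the expected shift leaves a residual of -306.7 − (-333) = 26.3 m north and 295.0 − (270) = 25.0 m east.
Residual distance = √(26.3² + 25.0²) = 36.3 m.

36 m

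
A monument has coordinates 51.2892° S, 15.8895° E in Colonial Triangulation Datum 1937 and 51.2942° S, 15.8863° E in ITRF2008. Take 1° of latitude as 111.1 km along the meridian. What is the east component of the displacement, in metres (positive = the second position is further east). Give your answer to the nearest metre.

ΔE = -222 m

Δφ = -51.2942° − -51.2892° = -0.0050°; Δλ = 15.8863° − 15.8895° = -0.0032°.
ΔN = Δφ × 111100 = -555.5 m; ΔE = Δλ × 111100 × cos(-51.2892°) = -0.0032 × 111100 × 0.625390 = -222.3 m.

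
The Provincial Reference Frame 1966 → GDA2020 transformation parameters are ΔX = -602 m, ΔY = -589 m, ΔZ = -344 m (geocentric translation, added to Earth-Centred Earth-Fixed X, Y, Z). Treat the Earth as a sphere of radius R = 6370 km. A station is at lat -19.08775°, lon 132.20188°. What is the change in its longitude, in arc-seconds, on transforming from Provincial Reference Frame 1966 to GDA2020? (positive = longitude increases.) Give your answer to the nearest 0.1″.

sin φ = -0.327016, cos φ = 0.945019, sin λ = 0.740783, cos λ = -0.671745.
East component: ΔE = −sin λ·ΔX + cos λ·ΔY = −(0.740783)(-602) + (-0.671745)(-589) = 841.61 m.
1° of latitude spans πR/180 = 111177 m; at latitude φ, 1° of longitude spans that × cos φ = 105064.8 m, so Δλ = 841.61 / 105064.8 × 3600 = 28.837″.

Δλ = 28.8″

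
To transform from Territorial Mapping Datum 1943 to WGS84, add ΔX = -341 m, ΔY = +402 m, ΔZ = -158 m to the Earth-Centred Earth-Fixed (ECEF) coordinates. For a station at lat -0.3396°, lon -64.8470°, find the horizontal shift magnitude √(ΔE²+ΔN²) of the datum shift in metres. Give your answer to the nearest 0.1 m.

At φ = -0.3396°, λ = -64.8470°: sin φ = -0.005927, cos φ = 0.999982, sin λ = -0.905176, cos λ = 0.425037.
ΔE = −sin λ·ΔX + cos λ·ΔY = −(-0.905176)·(-341) + (0.425037)·(402) = -137.80 m.
ΔN = −sin φ cos λ·ΔX − sin φ sin λ·ΔY + cos φ·ΔZ = −(-0.005927)(0.425037)(-341) − (-0.005927)(-0.905176)(402) + (0.999982)(-158) = -161.01 m.
Horizontal magnitude = √(ΔE² + ΔN²) = √((-137.80)² + (-161.01)²) = 211.93 m.

211.9 m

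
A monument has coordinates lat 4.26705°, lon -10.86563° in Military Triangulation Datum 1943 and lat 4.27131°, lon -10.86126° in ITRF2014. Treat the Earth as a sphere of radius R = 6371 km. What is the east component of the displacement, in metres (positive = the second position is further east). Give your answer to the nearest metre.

ΔE = 485 m

Δφ = 4.27131° − 4.26705° = +0.00426°; Δλ = -10.86126° − -10.86563° = +0.00437°.
1° along a meridian = πR/180 = 111195 m.
ΔN = Δφ × 111195 = 473.7 m; ΔE = Δλ × 111195 × cos(4.26705°) = +0.00437 × 111195 × 0.997228 = 484.6 m.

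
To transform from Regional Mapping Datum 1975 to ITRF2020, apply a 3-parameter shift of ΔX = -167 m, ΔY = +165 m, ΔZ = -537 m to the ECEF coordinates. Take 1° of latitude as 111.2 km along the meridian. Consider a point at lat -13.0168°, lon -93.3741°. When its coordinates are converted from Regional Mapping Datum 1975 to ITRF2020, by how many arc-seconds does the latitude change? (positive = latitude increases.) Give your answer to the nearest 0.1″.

sin φ = -0.225237, cos φ = 0.974304, sin λ = -0.998267, cos λ = -0.058855.
North component: ΔN = −sin φ cos λ·ΔX − sin φ sin λ·ΔY + cos φ·ΔZ = −(-0.225237)(-0.058855)(-167) − (-0.225237)(-0.998267)(165) + (0.974304)(-537) = -558.09 m.
1° of latitude spans 111200 m, so Δφ = -558.09 / 111200 × 3600 = -18.068″.

Δφ = -18.1″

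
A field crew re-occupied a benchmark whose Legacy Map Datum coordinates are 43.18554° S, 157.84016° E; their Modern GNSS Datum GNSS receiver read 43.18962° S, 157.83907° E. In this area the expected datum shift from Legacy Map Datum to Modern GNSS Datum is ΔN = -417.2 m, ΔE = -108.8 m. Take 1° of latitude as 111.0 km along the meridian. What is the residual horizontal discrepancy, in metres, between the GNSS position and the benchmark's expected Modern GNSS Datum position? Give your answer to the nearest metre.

Observed coordinate differences: Δφ = -0.00408°, Δλ = -0.00109°.
Converting to metres (1° lat = 111000 m, cos φ = 0.729141): observed ΔN = -452.9 m, observed ΔE = -88.2 m.
Subtracting the expected shift leaves a residual of -452.9 − (-417.2) = -35.7 m north and -88.2 − (-108.8) = 20.6 m east.
Residual distance = √((-35.7)² + 20.6²) = 41.2 m.

41 m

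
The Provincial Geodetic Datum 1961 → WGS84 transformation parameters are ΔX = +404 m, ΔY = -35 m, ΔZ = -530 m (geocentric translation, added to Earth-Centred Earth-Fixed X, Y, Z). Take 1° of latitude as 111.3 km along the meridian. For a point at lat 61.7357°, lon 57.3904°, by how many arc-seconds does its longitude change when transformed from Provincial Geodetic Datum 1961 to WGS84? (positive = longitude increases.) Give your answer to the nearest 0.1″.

sin φ = 0.880773, cos φ = 0.473540, sin λ = 0.842362, cos λ = 0.538912.
East component: ΔE = −sin λ·ΔX + cos λ·ΔY = −(0.842362)(404) + (0.538912)(-35) = -359.18 m.
1° of latitude spans 111300 m; at latitude φ, 1° of longitude spans that × cos φ = 52704.9 m, so Δλ = -359.18 / 52704.9 × 3600 = -24.533″.

Δλ = -24.5″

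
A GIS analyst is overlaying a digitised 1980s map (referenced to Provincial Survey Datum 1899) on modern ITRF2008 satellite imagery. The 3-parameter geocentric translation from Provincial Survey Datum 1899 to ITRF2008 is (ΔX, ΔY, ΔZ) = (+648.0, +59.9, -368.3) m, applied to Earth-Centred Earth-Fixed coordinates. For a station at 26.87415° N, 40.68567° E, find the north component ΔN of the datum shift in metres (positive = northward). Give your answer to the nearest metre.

The local north axis is (−sin φ cos λ, −sin φ sin λ, cos φ), giving ΔN = -222.118 − 17.652 − 328.524 = -568.29 m.

ΔN = -568 m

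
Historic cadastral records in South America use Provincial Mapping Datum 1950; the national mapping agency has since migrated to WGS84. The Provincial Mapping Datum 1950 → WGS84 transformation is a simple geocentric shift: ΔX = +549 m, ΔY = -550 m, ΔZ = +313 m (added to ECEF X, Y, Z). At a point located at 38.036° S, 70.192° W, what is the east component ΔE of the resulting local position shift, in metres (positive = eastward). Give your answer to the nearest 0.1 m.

ΔE = 330.1 m

At φ = -38.036°, λ = -70.192°: sin φ = -0.616156, cos φ = 0.787624, sin λ = -0.940833, cos λ = 0.338869.
ΔE = −sin λ·ΔX + cos λ·ΔY = −(-0.940833)·(549) + (0.338869)·(-550) = 330.14 m.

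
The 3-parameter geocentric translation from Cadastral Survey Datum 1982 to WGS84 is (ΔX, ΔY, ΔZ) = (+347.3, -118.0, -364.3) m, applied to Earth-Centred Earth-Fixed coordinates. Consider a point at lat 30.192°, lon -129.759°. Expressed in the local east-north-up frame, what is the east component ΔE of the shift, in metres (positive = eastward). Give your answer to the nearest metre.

The local east axis at (φ, λ) is (−sin λ, cos λ, 0), so ΔE = −sin(-129.759°)·347.3 + cos(-129.759°)·(-118.0) = 342.45 m.

ΔE = 342 m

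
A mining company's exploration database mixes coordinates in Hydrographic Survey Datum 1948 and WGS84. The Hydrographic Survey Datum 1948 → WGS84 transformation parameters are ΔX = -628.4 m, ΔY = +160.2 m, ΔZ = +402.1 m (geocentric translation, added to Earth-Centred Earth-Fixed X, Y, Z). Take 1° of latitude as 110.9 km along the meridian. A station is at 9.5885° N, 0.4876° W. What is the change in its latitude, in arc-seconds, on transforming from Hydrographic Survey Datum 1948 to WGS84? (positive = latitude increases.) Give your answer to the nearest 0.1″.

Δφ = 16.3″

sin φ = 0.166571, cos φ = 0.986029, sin λ = -0.008510, cos λ = 0.999964.
North component: ΔN = −sin φ cos λ·ΔX − sin φ sin λ·ΔY + cos φ·ΔZ = −(0.166571)(0.999964)(-628.4) − (0.166571)(-0.008510)(160.2) + (0.986029)(402.1) = 501.38 m.
1° of latitude spans 110900 m, so Δφ = 501.38 / 110900 × 3600 = 16.276″.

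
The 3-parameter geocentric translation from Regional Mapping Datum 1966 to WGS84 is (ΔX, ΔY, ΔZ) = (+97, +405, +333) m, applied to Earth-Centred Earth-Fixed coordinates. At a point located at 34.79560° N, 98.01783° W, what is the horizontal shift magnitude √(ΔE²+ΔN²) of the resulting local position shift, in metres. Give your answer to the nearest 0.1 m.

511.6 m

At φ = 34.79560°, λ = -98.01783°: sin φ = 0.570651, cos φ = 0.821193, sin λ = -0.990225, cos λ = -0.139481.
ΔE = −sin λ·ΔX + cos λ·ΔY = −(-0.990225)·(97) + (-0.139481)·(405) = 39.56 m.
ΔN = −sin φ cos λ·ΔX − sin φ sin λ·ΔY + cos φ·ΔZ = −(0.570651)(-0.139481)(97) − (0.570651)(-0.990225)(405) + (0.821193)(333) = 510.03 m.
Horizontal magnitude = √(ΔE² + ΔN²) = √(39.56² + 510.03²) = 511.56 m.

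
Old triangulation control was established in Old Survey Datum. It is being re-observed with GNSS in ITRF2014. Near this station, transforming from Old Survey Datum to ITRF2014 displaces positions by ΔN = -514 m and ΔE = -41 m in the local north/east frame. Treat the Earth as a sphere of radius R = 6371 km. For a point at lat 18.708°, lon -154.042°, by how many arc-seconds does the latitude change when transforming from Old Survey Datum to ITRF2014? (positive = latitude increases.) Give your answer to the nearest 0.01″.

Δφ = -16.64″

On a sphere of radius R, 1 rad of latitude = R, so Δφ = ΔN / R = -514.0 / 6371000 = -8.0678e-05 rad = -16.641″.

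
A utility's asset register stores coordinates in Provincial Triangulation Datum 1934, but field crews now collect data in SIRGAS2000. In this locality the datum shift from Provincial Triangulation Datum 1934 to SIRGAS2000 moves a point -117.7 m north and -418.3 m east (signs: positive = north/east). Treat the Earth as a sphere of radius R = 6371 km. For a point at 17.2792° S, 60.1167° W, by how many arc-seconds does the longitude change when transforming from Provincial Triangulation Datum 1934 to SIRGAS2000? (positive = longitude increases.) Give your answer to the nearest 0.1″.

At latitude -17.2792°, cos φ = 0.954869.
One radian of longitude at latitude φ spans R cos φ, so Δλ = ΔE / (R cos φ) = -418.3 / (6371000 × 0.954869) = -6.8760e-05 rad = -14.183″.

Δλ = -14.2″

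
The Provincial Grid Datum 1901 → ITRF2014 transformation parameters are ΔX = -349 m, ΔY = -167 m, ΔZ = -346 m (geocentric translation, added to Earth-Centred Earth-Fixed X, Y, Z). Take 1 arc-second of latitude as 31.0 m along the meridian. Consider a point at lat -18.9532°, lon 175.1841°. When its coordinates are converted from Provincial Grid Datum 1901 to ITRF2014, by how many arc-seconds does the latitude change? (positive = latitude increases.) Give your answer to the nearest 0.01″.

Δφ = -7.06″

sin φ = -0.324796, cos φ = 0.945784, sin λ = 0.083954, cos λ = -0.996470.
North component: ΔN = −sin φ cos λ·ΔX − sin φ sin λ·ΔY + cos φ·ΔZ = −(-0.324796)(-0.996470)(-349) − (-0.324796)(0.083954)(-167) + (0.945784)(-346) = -218.84 m.
1° of latitude spans 3600 × 31.00 = 111600 m, so Δφ = -218.84 / 111600 × 3600 = -7.059″.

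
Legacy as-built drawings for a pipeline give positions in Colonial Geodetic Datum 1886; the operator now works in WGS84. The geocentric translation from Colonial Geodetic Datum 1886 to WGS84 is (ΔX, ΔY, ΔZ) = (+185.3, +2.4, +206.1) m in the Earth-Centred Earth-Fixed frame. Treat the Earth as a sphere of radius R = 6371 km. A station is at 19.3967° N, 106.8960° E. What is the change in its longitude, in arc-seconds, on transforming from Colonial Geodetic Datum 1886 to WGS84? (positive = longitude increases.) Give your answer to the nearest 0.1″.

sin φ = 0.332107, cos φ = 0.943242, sin λ = 0.956834, cos λ = -0.290635.
East component: ΔE = −sin λ·ΔX + cos λ·ΔY = −(0.956834)(185.3) + (-0.290635)(2.4) = -178.00 m.
1° of latitude spans πR/180 = 111195 m; at latitude φ, 1° of longitude spans that × cos φ = 104883.7 m, so Δλ = -178.00 / 104883.7 × 3600 = -6.110″.

Δλ = -6.1″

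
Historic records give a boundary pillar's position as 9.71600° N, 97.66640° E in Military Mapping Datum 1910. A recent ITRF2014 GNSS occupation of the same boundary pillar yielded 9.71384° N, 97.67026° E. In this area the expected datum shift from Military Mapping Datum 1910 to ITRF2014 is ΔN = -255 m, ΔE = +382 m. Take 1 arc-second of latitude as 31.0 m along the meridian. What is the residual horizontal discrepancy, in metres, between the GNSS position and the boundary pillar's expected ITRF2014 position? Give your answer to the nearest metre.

45 m

Observed coordinate differences: Δφ = -0.00216°, Δλ = +0.00386°.
Converting to metres (1° lat = 111600 m, cos φ = 0.985656): observed ΔN = -241.1 m, observed ΔE = 424.6 m.
Subtracting the expected shift leaves a residual of -241.1 − (-255) = 13.9 m north and 424.6 − (382) = 42.6 m east.
Residual distance = √(13.9² + 42.6²) = 44.8 m.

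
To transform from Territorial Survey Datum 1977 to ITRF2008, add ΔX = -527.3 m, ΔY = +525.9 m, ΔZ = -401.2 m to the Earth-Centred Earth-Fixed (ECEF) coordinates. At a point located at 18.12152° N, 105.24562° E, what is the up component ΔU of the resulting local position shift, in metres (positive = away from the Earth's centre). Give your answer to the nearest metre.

ΔU = 489 m

At φ = 18.12152°, λ = 105.24562°: sin φ = 0.311033, cos φ = 0.950399, sin λ = 0.964807, cos λ = -0.262957.
ΔU = cos φ cos λ·ΔX + cos φ sin λ·ΔY + sin φ·ΔZ = (0.950399)(-0.262957)(-527.3) + (0.950399)(0.964807)(525.9) + (0.311033)(-401.2) = 489.22 m.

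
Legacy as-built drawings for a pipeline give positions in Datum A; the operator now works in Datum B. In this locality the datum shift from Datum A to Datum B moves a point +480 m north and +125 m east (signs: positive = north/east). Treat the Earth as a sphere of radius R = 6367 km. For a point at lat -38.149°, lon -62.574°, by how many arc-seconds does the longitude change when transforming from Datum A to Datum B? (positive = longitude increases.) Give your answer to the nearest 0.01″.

Δλ = 5.15″

At latitude -38.149°, cos φ = 0.786407.
One radian of longitude at latitude φ spans R cos φ, so Δλ = ΔE / (R cos φ) = 125.0 / (6367000 × 0.786407) = 2.4965e-05 rad = 5.149″.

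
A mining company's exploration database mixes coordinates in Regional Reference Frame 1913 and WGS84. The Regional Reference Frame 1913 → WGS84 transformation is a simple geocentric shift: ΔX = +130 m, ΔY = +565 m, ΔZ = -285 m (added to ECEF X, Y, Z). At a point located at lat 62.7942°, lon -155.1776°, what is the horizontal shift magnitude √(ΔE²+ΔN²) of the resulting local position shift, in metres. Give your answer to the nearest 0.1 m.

The local east axis at (φ, λ) is (−sin λ, cos λ, 0), so ΔE = −sin(-155.1776°)·130 + cos(-155.1776°)·565 = -458.23 m.
The local north axis is (−sin φ cos λ, −sin φ sin λ, cos φ), giving ΔN = 104.937 + 210.951 − 130.299 = 185.59 m.
Horizontal magnitude = √(ΔE² + ΔN²) = √((-458.23)² + 185.59²) = 494.38 m.

494.4 m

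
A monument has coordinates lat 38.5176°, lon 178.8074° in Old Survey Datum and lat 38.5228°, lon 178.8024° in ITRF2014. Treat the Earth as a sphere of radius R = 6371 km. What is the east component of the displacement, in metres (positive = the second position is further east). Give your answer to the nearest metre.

ΔE = -435 m

Δφ = 38.5228° − 38.5176° = +0.0052°; Δλ = 178.8024° − 178.8074° = -0.0050°.
1° along a meridian = πR/180 = 111195 m.
ΔN = Δφ × 111195 = 578.2 m; ΔE = Δλ × 111195 × cos(38.5176°) = -0.0050 × 111195 × 0.782417 = -435.0 m.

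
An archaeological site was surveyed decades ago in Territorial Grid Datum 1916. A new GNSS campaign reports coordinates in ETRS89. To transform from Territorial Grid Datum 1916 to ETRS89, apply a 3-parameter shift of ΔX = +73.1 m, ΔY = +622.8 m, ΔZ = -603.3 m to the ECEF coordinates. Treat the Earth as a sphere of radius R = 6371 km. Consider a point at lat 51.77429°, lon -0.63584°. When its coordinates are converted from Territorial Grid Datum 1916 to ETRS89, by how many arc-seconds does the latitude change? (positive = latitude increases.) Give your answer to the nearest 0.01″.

Δφ = -13.77″

sin φ = 0.785579, cos φ = 0.618761, sin λ = -0.011097, cos λ = 0.999938.
North component: ΔN = −sin φ cos λ·ΔX − sin φ sin λ·ΔY + cos φ·ΔZ = −(0.785579)(0.999938)(73.1) − (0.785579)(-0.011097)(622.8) + (0.618761)(-603.3) = -425.29 m.
1° of latitude spans πR/180 = 111195 m, so Δφ = -425.29 / 111195 × 3600 = -13.769″.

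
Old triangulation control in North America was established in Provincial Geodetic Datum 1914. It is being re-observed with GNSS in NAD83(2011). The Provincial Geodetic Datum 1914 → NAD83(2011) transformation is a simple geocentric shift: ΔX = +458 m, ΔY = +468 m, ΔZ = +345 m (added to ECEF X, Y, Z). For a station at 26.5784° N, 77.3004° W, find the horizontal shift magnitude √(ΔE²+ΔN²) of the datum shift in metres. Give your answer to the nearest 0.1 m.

721.8 m

The local east axis at (φ, λ) is (−sin λ, cos λ, 0), so ΔE = −sin(-77.3004°)·458 + cos(-77.3004°)·468 = 549.68 m.
The local north axis is (−sin φ cos λ, −sin φ sin λ, cos φ), giving ΔN = -45.049 + 204.271 + 308.541 = 467.76 m.
Horizontal magnitude = √(ΔE² + ΔN²) = √(549.68² + 467.76²) = 721.77 m.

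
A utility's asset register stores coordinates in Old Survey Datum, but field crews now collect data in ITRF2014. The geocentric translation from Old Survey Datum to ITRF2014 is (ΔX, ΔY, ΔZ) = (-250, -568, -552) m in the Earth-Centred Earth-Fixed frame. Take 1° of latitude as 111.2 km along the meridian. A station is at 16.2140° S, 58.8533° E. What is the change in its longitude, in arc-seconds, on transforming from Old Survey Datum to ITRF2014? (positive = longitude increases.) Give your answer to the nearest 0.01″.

Δλ = -2.69″

sin φ = -0.279226, cos φ = 0.960225, sin λ = 0.855846, cos λ = 0.517231.
East component: ΔE = −sin λ·ΔX + cos λ·ΔY = −(0.855846)(-250) + (0.517231)(-568) = -79.83 m.
1° of latitude spans 111200 m; at latitude φ, 1° of longitude spans that × cos φ = 106777.1 m, so Δλ = -79.83 / 106777.1 × 3600 = -2.691″.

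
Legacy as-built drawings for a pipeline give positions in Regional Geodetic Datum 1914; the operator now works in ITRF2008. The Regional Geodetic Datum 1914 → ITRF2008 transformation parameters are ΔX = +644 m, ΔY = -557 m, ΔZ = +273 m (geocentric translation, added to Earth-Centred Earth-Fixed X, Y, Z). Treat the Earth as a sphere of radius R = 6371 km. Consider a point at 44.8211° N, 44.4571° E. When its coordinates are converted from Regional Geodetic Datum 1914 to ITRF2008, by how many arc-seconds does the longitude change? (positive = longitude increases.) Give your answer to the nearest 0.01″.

sin φ = 0.704895, cos φ = 0.709311, sin λ = 0.700375, cos λ = 0.713775.
East component: ΔE = −sin λ·ΔX + cos λ·ΔY = −(0.700375)(644) + (0.713775)(-557) = -848.61 m.
1° of latitude spans πR/180 = 111195 m; at latitude φ, 1° of longitude spans that × cos φ = 78871.8 m, so Δλ = -848.61 / 78871.8 × 3600 = -38.734″.

Δλ = -38.73″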